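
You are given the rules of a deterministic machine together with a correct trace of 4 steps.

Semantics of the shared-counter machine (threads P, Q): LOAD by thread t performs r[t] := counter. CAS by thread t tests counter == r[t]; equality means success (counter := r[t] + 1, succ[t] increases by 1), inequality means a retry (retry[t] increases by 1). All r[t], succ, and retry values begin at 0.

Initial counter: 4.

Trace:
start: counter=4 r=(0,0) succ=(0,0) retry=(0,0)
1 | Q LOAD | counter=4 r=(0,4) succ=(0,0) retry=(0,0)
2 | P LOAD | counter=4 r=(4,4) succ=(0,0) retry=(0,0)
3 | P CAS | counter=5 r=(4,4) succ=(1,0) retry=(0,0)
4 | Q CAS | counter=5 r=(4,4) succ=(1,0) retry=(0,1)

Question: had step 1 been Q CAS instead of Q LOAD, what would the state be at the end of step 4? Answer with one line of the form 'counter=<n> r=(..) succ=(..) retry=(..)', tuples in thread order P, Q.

counter=5 r=(4,0) succ=(1,0) retry=(0,2)

(re-executing from step 1 with the substitution; state before step 1: counter=4 r=(0,0) succ=(0,0) retry=(0,0))
1 | Q CAS | counter=4 r=(0,0) succ=(0,0) retry=(0,1)
2 | P LOAD | counter=4 r=(4,0) succ=(0,0) retry=(0,1)
3 | P CAS | counter=5 r=(4,0) succ=(1,0) retry=(0,1)
4 | Q CAS | counter=5 r=(4,0) succ=(1,0) retry=(0,2)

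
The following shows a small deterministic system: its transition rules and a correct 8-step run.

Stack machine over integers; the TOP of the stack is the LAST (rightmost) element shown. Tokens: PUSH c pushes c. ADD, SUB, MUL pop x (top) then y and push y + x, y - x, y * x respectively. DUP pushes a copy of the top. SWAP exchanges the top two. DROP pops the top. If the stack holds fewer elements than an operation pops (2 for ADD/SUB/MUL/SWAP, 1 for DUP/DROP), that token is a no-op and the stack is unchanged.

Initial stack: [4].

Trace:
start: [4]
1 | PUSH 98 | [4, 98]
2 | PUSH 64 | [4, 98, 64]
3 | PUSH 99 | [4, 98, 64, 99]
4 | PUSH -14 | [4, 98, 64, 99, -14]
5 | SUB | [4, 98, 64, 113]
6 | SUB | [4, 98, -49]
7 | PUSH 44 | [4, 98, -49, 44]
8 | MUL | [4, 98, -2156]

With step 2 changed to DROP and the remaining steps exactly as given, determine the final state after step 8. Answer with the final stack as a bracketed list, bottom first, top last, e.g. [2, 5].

[-4796]

(re-executing from step 2 with the substitution; state before step 2: [4, 98])
2 | DROP | [4]
3 | PUSH 99 | [4, 99]
4 | PUSH -14 | [4, 99, -14]
5 | SUB | [4, 113]
6 | SUB | [-109]
7 | PUSH 44 | [-109, 44]
8 | MUL | [-4796]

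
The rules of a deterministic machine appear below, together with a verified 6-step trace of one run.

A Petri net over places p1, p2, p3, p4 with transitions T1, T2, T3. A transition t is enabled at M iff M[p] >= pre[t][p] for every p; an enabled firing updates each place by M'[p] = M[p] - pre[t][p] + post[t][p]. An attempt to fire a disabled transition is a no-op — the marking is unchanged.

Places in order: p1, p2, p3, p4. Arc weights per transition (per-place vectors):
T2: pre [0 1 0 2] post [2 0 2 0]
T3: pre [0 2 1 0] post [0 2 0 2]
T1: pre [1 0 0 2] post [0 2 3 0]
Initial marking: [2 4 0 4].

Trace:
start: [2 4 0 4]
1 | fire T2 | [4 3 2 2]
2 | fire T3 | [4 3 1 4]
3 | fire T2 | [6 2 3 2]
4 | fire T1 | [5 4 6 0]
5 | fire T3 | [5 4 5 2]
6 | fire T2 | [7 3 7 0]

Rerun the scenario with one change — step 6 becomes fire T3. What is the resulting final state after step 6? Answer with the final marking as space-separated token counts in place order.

(re-executing from step 6 with the substitution; state before step 6: [5 4 5 2])
6 | fire T3 | [5 4 4 4]

5 4 4 4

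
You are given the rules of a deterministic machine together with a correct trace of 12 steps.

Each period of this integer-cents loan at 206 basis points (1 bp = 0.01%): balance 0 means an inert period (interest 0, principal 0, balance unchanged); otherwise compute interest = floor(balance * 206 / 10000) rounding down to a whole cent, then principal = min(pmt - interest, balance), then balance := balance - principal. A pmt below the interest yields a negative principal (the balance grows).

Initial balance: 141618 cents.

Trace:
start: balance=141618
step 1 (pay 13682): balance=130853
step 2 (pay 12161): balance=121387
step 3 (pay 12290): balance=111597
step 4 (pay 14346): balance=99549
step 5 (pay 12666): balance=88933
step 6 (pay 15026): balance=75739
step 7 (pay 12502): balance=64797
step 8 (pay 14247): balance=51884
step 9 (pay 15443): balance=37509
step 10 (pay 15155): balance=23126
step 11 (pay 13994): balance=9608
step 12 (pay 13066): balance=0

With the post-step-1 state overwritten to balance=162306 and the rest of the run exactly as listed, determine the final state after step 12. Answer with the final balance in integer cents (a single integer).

36102

state after step 1 := balance=162306
step 2 (pay 12161): balance=153488
step 3 (pay 12290): balance=144359
step 4 (pay 14346): balance=132986
step 5 (pay 12666): balance=123059
step 6 (pay 15026): balance=110568
step 7 (pay 12502): balance=100343
step 8 (pay 14247): balance=88163
step 9 (pay 15443): balance=74536
step 10 (pay 15155): balance=60916
step 11 (pay 13994): balance=48176
step 12 (pay 13066): balance=36102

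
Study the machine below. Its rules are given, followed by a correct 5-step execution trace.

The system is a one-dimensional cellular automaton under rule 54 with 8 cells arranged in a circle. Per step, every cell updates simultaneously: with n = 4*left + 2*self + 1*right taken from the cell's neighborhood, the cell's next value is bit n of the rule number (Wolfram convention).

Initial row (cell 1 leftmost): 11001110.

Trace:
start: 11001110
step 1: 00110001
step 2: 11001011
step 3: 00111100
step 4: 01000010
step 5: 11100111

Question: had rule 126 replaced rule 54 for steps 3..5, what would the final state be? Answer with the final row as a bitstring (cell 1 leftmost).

01100110

(re-executing steps 3..5 under rule 126; state before step 3: 11001011)
step 3: 01111110
step 4: 11000011
step 5: 01100110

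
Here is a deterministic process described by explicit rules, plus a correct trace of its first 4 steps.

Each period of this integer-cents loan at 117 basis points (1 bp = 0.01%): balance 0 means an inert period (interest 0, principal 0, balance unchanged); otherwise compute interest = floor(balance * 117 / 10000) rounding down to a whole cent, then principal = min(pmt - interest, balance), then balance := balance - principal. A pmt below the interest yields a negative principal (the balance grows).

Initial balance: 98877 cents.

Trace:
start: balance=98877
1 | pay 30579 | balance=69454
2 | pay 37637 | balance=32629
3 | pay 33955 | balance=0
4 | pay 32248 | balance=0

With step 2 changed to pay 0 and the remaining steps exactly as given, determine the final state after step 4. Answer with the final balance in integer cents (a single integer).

(re-executing from step 2 with the substitution; state before step 2: balance=69454)
2 | pay 0 | balance=70266
3 | pay 33955 | balance=37133
4 | pay 32248 | balance=5319

5319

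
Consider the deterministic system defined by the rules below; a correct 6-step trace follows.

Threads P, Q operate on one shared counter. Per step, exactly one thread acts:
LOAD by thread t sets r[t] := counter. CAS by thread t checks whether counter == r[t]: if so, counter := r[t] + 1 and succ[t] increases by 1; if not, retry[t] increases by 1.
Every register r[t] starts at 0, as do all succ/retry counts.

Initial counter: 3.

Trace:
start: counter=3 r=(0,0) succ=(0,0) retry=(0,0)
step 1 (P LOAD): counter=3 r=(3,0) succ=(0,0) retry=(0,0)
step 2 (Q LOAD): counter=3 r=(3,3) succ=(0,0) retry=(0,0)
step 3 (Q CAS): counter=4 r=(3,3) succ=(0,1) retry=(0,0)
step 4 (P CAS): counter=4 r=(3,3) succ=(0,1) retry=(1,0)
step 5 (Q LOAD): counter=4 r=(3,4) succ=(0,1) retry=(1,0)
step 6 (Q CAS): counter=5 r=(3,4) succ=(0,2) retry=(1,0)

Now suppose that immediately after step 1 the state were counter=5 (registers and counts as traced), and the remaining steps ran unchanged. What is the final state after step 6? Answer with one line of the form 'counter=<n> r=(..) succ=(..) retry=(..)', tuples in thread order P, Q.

state after step 1 := counter=5 r=(3,0) succ=(0,0) retry=(0,0)
step 2 (Q LOAD): counter=5 r=(3,5) succ=(0,0) retry=(0,0)
step 3 (Q CAS): counter=6 r=(3,5) succ=(0,1) retry=(0,0)
step 4 (P CAS): counter=6 r=(3,5) succ=(0,1) retry=(1,0)
step 5 (Q LOAD): counter=6 r=(3,6) succ=(0,1) retry=(1,0)
step 6 (Q CAS): counter=7 r=(3,6) succ=(0,2) retry=(1,0)

counter=7 r=(3,6) succ=(0,2) retry=(1,0)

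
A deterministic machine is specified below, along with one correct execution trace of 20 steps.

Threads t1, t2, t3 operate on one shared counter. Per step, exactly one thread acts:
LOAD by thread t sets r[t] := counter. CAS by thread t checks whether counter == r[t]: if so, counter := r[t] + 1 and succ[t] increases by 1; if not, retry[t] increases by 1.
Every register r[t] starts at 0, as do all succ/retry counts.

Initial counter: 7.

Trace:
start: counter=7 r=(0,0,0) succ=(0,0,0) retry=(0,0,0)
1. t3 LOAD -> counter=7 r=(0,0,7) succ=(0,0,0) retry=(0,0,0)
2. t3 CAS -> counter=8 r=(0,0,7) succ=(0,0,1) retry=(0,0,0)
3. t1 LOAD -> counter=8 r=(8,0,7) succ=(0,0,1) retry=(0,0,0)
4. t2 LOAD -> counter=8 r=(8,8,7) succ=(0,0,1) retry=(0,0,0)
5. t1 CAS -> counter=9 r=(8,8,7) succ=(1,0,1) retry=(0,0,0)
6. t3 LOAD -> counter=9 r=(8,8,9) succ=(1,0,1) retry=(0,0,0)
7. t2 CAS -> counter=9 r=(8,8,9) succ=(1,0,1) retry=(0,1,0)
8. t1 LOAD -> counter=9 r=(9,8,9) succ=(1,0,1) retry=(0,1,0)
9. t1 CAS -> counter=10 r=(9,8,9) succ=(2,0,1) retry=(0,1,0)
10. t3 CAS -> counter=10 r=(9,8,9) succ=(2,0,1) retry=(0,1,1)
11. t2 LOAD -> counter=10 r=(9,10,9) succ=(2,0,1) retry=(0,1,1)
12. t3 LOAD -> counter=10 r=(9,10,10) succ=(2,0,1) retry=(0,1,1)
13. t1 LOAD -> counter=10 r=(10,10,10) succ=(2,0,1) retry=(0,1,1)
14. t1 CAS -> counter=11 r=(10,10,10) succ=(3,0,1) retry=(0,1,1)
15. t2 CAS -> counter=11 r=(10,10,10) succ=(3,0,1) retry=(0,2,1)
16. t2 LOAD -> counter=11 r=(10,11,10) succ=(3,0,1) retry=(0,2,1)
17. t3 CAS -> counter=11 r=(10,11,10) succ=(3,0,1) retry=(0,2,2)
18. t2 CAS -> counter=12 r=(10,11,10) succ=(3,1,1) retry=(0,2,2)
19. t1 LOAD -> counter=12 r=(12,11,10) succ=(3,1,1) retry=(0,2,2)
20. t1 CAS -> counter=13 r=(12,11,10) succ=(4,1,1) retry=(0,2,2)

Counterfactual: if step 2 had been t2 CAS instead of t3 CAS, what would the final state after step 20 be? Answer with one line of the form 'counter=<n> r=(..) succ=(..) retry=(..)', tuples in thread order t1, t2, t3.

(re-executing from step 2 with the substitution; state before step 2: counter=7 r=(0,0,7) succ=(0,0,0) retry=(0,0,0))
2. t2 CAS -> counter=7 r=(0,0,7) succ=(0,0,0) retry=(0,1,0)
3. t1 LOAD -> counter=7 r=(7,0,7) succ=(0,0,0) retry=(0,1,0)
4. t2 LOAD -> counter=7 r=(7,7,7) succ=(0,0,0) retry=(0,1,0)
5. t1 CAS -> counter=8 r=(7,7,7) succ=(1,0,0) retry=(0,1,0)
6. t3 LOAD -> counter=8 r=(7,7,8) succ=(1,0,0) retry=(0,1,0)
7. t2 CAS -> counter=8 r=(7,7,8) succ=(1,0,0) retry=(0,2,0)
8. t1 LOAD -> counter=8 r=(8,7,8) succ=(1,0,0) retry=(0,2,0)
9. t1 CAS -> counter=9 r=(8,7,8) succ=(2,0,0) retry=(0,2,0)
10. t3 CAS -> counter=9 r=(8,7,8) succ=(2,0,0) retry=(0,2,1)
11. t2 LOAD -> counter=9 r=(8,9,8) succ=(2,0,0) retry=(0,2,1)
12. t3 LOAD -> counter=9 r=(8,9,9) succ=(2,0,0) retry=(0,2,1)
13. t1 LOAD -> counter=9 r=(9,9,9) succ=(2,0,0) retry=(0,2,1)
14. t1 CAS -> counter=10 r=(9,9,9) succ=(3,0,0) retry=(0,2,1)
15. t2 CAS -> counter=10 r=(9,9,9) succ=(3,0,0) retry=(0,3,1)
16. t2 LOAD -> counter=10 r=(9,10,9) succ=(3,0,0) retry=(0,3,1)
17. t3 CAS -> counter=10 r=(9,10,9) succ=(3,0,0) retry=(0,3,2)
18. t2 CAS -> counter=11 r=(9,10,9) succ=(3,1,0) retry=(0,3,2)
19. t1 LOAD -> counter=11 r=(11,10,9) succ=(3,1,0) retry=(0,3,2)
20. t1 CAS -> counter=12 r=(11,10,9) succ=(4,1,0) retry=(0,3,2)

counter=12 r=(11,10,9) succ=(4,1,0) retry=(0,3,2)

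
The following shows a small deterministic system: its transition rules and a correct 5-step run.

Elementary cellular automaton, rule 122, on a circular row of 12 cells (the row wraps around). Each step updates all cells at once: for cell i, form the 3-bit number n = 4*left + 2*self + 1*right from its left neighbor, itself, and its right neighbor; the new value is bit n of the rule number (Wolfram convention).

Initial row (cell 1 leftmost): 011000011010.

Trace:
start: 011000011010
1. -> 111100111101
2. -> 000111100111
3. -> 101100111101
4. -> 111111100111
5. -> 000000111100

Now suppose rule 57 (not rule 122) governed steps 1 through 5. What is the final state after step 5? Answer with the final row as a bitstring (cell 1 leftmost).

(re-executing steps 1..5 under rule 57; state before step 1: 011000011010)
1. -> 010111010101
2. -> 101100101010
3. -> 011010010101
4. -> 110101001010
5. -> 101010100101

101010100101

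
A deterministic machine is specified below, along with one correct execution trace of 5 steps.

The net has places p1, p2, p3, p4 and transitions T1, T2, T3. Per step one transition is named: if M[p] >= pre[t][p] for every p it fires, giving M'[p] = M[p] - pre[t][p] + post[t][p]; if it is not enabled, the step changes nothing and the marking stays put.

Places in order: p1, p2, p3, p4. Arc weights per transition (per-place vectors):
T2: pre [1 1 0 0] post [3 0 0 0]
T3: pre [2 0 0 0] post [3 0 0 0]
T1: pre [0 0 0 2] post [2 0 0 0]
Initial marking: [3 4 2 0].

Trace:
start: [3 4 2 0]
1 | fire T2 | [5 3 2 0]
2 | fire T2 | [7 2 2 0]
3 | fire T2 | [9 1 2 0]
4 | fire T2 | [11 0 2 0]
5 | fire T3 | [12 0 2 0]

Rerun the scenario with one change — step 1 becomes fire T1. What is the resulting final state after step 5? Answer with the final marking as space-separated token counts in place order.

(re-executing from step 1 with the substitution; state before step 1: [3 4 2 0])
1 | fire T1 | [3 4 2 0]
2 | fire T2 | [5 3 2 0]
3 | fire T2 | [7 2 2 0]
4 | fire T2 | [9 1 2 0]
5 | fire T3 | [10 1 2 0]

10 1 2 0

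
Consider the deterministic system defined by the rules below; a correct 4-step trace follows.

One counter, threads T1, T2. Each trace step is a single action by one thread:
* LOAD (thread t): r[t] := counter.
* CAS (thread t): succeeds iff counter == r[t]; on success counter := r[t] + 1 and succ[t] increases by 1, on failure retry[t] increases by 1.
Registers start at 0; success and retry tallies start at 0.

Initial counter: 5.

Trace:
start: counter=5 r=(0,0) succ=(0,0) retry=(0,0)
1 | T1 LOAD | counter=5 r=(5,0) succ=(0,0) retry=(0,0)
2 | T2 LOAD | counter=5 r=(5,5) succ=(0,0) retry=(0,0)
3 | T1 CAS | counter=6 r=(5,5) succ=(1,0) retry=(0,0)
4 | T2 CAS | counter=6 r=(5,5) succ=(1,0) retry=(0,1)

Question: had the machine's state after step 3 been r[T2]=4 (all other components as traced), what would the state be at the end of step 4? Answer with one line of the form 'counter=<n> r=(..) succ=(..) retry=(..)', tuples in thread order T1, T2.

counter=6 r=(5,4) succ=(1,0) retry=(0,1)

state after step 3 := counter=6 r=(5,4) succ=(1,0) retry=(0,0)
4 | T2 CAS | counter=6 r=(5,4) succ=(1,0) retry=(0,1)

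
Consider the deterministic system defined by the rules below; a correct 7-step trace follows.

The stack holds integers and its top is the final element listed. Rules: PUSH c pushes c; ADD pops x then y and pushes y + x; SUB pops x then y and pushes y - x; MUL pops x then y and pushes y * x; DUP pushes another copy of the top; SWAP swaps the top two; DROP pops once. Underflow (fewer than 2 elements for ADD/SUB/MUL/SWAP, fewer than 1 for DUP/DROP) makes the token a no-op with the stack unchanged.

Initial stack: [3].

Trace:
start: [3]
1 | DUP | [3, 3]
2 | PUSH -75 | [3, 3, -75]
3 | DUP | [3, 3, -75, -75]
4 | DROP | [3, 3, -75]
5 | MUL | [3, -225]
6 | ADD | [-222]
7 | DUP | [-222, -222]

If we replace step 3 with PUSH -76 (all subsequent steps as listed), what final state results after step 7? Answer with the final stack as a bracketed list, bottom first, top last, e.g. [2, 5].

[-222, -222]

(re-executing from step 3 with the substitution; state before step 3: [3, 3, -75])
3 | PUSH -76 | [3, 3, -75, -76]
4 | DROP | [3, 3, -75]
5 | MUL | [3, -225]
6 | ADD | [-222]
7 | DUP | [-222, -222]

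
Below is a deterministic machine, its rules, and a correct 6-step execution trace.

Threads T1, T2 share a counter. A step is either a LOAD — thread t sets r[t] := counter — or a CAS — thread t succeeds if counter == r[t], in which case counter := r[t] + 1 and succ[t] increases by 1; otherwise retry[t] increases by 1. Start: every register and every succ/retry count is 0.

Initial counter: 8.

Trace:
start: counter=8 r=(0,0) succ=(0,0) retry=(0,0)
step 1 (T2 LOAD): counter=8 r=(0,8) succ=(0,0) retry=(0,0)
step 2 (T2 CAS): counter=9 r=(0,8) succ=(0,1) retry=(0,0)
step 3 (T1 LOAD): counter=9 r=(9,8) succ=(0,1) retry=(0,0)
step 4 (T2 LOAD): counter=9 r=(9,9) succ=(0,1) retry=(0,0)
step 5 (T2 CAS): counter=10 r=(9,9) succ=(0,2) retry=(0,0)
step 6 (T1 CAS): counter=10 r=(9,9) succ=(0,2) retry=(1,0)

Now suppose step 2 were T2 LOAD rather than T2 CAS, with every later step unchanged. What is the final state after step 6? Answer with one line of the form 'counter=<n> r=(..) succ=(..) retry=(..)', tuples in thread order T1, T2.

counter=9 r=(8,8) succ=(0,1) retry=(1,0)

(re-executing from step 2 with the substitution; state before step 2: counter=8 r=(0,8) succ=(0,0) retry=(0,0))
step 2 (T2 LOAD): counter=8 r=(0,8) succ=(0,0) retry=(0,0)
step 3 (T1 LOAD): counter=8 r=(8,8) succ=(0,0) retry=(0,0)
step 4 (T2 LOAD): counter=8 r=(8,8) succ=(0,0) retry=(0,0)
step 5 (T2 CAS): counter=9 r=(8,8) succ=(0,1) retry=(0,0)
step 6 (T1 CAS): counter=9 r=(8,8) succ=(0,1) retry=(1,0)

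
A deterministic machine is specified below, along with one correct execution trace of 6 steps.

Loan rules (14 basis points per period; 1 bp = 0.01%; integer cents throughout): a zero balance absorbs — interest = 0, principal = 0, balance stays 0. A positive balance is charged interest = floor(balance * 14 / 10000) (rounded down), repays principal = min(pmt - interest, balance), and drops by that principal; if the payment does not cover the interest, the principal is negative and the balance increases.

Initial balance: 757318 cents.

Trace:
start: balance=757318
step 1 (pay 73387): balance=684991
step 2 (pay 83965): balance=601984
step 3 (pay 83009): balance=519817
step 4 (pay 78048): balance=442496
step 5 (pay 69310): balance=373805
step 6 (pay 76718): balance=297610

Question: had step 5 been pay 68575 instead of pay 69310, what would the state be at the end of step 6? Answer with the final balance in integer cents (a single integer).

298346

(re-executing from step 5 with the substitution; state before step 5: balance=442496)
step 5 (pay 68575): balance=374540
step 6 (pay 76718): balance=298346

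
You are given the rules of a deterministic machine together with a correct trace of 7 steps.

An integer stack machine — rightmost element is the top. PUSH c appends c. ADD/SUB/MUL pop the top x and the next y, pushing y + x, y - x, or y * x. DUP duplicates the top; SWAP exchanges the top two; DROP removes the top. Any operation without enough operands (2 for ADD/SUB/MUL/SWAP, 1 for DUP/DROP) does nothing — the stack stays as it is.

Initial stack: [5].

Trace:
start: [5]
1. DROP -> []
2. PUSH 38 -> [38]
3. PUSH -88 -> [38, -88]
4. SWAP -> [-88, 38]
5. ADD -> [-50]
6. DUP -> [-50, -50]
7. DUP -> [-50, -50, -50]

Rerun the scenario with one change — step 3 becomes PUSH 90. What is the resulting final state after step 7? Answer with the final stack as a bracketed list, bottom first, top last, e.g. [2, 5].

(re-executing from step 3 with the substitution; state before step 3: [38])
3. PUSH 90 -> [38, 90]
4. SWAP -> [90, 38]
5. ADD -> [128]
6. DUP -> [128, 128]
7. DUP -> [128, 128, 128]

[128, 128, 128]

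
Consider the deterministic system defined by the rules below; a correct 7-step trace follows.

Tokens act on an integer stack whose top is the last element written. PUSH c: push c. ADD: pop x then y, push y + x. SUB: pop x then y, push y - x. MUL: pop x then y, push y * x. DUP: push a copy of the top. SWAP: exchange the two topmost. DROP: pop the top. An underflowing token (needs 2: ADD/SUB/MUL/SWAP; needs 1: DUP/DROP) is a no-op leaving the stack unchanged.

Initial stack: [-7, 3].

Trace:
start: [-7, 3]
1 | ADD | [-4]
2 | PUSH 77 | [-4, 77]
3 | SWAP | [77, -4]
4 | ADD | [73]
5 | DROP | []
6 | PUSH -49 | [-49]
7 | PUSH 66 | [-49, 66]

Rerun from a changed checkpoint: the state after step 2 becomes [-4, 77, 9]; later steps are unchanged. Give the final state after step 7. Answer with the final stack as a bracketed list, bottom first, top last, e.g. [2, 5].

state after step 2 := [-4, 77, 9]
3 | SWAP | [-4, 9, 77]
4 | ADD | [-4, 86]
5 | DROP | [-4]
6 | PUSH -49 | [-4, -49]
7 | PUSH 66 | [-4, -49, 66]

[-4, -49, 66]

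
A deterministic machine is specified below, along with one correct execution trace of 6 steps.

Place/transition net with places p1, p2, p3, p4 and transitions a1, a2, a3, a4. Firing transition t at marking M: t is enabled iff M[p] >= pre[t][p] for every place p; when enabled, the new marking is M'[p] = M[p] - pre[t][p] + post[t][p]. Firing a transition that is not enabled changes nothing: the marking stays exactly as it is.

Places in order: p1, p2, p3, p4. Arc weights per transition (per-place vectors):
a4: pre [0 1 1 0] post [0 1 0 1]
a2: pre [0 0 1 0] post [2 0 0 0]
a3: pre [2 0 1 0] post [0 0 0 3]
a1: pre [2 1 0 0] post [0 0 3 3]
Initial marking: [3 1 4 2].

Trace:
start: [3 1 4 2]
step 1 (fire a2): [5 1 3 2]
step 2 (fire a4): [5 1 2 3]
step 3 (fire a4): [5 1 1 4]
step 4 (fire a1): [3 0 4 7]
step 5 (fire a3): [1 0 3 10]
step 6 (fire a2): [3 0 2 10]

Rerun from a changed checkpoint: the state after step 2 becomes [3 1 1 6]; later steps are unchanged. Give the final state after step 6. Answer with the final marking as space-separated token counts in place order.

3 0 2 10

state after step 2 := [3 1 1 6]
step 3 (fire a4): [3 1 0 7]
step 4 (fire a1): [1 0 3 10]
step 5 (fire a3): [1 0 3 10]
step 6 (fire a2): [3 0 2 10]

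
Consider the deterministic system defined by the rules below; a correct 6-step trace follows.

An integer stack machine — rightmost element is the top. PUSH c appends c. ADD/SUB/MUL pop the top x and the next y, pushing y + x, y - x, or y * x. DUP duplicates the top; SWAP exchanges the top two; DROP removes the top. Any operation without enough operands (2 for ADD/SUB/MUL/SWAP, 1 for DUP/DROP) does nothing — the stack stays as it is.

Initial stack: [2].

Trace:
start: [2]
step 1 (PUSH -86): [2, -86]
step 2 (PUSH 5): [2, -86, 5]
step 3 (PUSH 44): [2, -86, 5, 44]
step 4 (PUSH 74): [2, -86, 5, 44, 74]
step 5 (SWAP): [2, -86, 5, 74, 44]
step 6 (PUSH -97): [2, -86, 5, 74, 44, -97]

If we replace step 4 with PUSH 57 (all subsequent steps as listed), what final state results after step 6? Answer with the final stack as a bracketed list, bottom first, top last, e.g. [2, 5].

(re-executing from step 4 with the substitution; state before step 4: [2, -86, 5, 44])
step 4 (PUSH 57): [2, -86, 5, 44, 57]
step 5 (SWAP): [2, -86, 5, 57, 44]
step 6 (PUSH -97): [2, -86, 5, 57, 44, -97]

[2, -86, 5, 57, 44, -97]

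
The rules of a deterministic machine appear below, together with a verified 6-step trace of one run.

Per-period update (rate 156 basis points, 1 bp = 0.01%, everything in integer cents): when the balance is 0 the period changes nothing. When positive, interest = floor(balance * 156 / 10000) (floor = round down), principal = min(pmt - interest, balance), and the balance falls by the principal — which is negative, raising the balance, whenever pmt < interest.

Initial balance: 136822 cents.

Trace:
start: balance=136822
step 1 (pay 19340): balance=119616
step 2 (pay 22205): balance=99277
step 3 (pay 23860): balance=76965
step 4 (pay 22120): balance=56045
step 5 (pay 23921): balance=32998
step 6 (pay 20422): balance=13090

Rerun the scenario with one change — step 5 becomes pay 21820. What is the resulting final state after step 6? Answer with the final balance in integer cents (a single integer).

15224

(re-executing from step 5 with the substitution; state before step 5: balance=56045)
step 5 (pay 21820): balance=35099
step 6 (pay 20422): balance=15224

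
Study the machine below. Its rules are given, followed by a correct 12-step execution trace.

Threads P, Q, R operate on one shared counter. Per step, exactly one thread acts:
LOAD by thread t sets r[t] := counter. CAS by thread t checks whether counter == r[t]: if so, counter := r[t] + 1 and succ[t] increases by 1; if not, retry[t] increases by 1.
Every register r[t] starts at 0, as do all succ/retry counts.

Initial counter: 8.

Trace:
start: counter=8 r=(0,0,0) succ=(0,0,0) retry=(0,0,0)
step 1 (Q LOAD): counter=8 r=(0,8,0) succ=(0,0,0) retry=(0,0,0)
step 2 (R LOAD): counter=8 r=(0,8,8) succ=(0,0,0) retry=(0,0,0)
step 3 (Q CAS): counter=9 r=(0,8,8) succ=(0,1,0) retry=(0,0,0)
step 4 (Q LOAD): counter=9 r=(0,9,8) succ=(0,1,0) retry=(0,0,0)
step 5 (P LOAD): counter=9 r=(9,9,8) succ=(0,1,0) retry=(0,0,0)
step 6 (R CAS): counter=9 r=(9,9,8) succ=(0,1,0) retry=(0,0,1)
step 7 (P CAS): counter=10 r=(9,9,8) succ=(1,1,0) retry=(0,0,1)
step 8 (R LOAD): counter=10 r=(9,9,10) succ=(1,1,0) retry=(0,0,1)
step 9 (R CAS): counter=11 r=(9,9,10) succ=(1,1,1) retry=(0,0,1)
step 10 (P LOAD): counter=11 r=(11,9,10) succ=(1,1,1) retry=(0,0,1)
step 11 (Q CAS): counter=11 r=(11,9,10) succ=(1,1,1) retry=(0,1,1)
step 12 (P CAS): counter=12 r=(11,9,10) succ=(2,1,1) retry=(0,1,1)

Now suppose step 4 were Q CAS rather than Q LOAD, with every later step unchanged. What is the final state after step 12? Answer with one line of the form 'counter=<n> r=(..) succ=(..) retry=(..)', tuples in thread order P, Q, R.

counter=12 r=(11,8,10) succ=(2,1,1) retry=(0,2,1)

(re-executing from step 4 with the substitution; state before step 4: counter=9 r=(0,8,8) succ=(0,1,0) retry=(0,0,0))
step 4 (Q CAS): counter=9 r=(0,8,8) succ=(0,1,0) retry=(0,1,0)
step 5 (P LOAD): counter=9 r=(9,8,8) succ=(0,1,0) retry=(0,1,0)
step 6 (R CAS): counter=9 r=(9,8,8) succ=(0,1,0) retry=(0,1,1)
step 7 (P CAS): counter=10 r=(9,8,8) succ=(1,1,0) retry=(0,1,1)
step 8 (R LOAD): counter=10 r=(9,8,10) succ=(1,1,0) retry=(0,1,1)
step 9 (R CAS): counter=11 r=(9,8,10) succ=(1,1,1) retry=(0,1,1)
step 10 (P LOAD): counter=11 r=(11,8,10) succ=(1,1,1) retry=(0,1,1)
step 11 (Q CAS): counter=11 r=(11,8,10) succ=(1,1,1) retry=(0,2,1)
step 12 (P CAS): counter=12 r=(11,8,10) succ=(2,1,1) retry=(0,2,1)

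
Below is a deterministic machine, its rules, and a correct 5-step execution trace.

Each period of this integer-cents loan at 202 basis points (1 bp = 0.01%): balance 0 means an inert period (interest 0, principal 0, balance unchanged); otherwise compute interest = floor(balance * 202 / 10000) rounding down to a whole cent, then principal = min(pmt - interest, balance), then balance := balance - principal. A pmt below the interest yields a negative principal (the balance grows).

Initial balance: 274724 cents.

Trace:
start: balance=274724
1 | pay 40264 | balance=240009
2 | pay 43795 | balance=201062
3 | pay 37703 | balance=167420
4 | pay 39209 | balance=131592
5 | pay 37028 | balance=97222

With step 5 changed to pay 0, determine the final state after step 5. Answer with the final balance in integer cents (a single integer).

(re-executing from step 5 with the substitution; state before step 5: balance=131592)
5 | pay 0 | balance=134250

134250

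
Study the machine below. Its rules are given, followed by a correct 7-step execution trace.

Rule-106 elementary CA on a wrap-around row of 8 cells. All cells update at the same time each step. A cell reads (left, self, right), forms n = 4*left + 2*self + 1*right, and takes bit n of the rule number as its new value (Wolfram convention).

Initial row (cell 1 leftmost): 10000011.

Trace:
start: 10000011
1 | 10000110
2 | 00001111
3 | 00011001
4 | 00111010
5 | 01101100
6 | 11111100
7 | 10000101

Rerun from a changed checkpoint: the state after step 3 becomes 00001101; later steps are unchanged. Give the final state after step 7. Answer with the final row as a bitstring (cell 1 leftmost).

state after step 3 := 00001101
4 | 00011110
5 | 00110010
6 | 01110100
7 | 11011000

11011000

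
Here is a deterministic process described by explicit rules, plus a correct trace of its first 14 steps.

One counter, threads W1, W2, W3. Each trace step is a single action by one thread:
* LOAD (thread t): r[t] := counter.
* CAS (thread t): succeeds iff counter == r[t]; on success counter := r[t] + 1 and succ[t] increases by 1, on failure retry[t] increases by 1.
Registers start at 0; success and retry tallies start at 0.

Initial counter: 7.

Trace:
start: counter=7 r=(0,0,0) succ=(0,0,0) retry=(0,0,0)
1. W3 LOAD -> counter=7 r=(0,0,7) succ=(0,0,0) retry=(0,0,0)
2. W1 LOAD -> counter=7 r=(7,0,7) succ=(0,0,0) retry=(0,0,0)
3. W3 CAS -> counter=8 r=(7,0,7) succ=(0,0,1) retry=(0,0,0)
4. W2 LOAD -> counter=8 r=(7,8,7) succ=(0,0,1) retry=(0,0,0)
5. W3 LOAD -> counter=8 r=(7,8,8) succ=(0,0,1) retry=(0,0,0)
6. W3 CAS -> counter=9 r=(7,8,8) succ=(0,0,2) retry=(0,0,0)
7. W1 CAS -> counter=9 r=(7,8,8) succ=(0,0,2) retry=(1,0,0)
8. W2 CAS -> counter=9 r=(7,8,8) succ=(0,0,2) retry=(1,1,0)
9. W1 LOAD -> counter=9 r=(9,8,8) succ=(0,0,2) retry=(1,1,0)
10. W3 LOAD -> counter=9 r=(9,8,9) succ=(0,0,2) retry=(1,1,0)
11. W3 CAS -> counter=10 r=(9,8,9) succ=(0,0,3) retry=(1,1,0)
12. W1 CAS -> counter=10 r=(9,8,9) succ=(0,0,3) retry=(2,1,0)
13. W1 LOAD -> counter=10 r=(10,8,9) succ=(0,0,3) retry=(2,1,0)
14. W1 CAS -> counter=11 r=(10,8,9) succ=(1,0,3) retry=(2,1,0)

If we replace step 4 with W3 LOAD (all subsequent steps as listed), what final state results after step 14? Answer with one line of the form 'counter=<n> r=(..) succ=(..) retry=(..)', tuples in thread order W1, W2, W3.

counter=11 r=(10,0,9) succ=(1,0,3) retry=(2,1,0)

(re-executing from step 4 with the substitution; state before step 4: counter=8 r=(7,0,7) succ=(0,0,1) retry=(0,0,0))
4. W3 LOAD -> counter=8 r=(7,0,8) succ=(0,0,1) retry=(0,0,0)
5. W3 LOAD -> counter=8 r=(7,0,8) succ=(0,0,1) retry=(0,0,0)
6. W3 CAS -> counter=9 r=(7,0,8) succ=(0,0,2) retry=(0,0,0)
7. W1 CAS -> counter=9 r=(7,0,8) succ=(0,0,2) retry=(1,0,0)
8. W2 CAS -> counter=9 r=(7,0,8) succ=(0,0,2) retry=(1,1,0)
9. W1 LOAD -> counter=9 r=(9,0,8) succ=(0,0,2) retry=(1,1,0)
10. W3 LOAD -> counter=9 r=(9,0,9) succ=(0,0,2) retry=(1,1,0)
11. W3 CAS -> counter=10 r=(9,0,9) succ=(0,0,3) retry=(1,1,0)
12. W1 CAS -> counter=10 r=(9,0,9) succ=(0,0,3) retry=(2,1,0)
13. W1 LOAD -> counter=10 r=(10,0,9) succ=(0,0,3) retry=(2,1,0)
14. W1 CAS -> counter=11 r=(10,0,9) succ=(1,0,3) retry=(2,1,0)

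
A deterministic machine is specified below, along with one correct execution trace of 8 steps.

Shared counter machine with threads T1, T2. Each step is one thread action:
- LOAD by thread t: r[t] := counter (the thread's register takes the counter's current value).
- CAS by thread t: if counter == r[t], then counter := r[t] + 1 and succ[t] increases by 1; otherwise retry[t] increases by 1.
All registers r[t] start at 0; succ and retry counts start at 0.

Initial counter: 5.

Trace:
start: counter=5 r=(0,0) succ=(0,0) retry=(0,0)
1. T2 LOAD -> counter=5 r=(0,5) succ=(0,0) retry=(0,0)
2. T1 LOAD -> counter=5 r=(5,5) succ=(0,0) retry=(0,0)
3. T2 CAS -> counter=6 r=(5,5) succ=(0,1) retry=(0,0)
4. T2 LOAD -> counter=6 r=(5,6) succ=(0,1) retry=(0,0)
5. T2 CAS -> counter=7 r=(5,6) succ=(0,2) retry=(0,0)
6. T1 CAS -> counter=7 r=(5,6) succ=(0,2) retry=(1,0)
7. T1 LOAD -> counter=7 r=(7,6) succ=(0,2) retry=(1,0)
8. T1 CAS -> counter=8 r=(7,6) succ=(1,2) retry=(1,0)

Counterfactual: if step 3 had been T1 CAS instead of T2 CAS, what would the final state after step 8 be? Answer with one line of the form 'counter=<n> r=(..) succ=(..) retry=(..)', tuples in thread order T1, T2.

counter=8 r=(7,6) succ=(2,1) retry=(1,0)

(re-executing from step 3 with the substitution; state before step 3: counter=5 r=(5,5) succ=(0,0) retry=(0,0))
3. T1 CAS -> counter=6 r=(5,5) succ=(1,0) retry=(0,0)
4. T2 LOAD -> counter=6 r=(5,6) succ=(1,0) retry=(0,0)
5. T2 CAS -> counter=7 r=(5,6) succ=(1,1) retry=(0,0)
6. T1 CAS -> counter=7 r=(5,6) succ=(1,1) retry=(1,0)
7. T1 LOAD -> counter=7 r=(7,6) succ=(1,1) retry=(1,0)
8. T1 CAS -> counter=8 r=(7,6) succ=(2,1) retry=(1,0)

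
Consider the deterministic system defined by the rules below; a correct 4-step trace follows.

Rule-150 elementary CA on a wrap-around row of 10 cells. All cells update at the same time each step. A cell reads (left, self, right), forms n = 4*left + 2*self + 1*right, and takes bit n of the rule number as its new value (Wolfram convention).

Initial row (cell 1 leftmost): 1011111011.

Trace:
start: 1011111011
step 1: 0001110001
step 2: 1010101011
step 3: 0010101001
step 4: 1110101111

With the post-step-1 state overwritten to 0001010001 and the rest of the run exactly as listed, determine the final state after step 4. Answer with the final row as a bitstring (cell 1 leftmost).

state after step 1 := 0001010001
step 2: 1011011011
step 3: 0000000001
step 4: 1000000011

1000000011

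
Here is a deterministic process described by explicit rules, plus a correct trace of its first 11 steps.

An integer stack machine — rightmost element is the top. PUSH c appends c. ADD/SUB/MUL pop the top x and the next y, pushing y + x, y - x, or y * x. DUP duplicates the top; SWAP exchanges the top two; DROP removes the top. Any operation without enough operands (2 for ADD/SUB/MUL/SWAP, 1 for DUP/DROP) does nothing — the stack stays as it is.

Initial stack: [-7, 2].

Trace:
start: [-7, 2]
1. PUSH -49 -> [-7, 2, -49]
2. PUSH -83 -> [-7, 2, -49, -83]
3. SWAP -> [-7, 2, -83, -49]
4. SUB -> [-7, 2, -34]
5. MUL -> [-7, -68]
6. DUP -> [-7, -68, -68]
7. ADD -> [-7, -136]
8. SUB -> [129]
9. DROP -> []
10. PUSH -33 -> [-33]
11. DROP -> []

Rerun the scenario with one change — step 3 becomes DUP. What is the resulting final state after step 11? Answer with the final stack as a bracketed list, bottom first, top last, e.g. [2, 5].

(re-executing from step 3 with the substitution; state before step 3: [-7, 2, -49, -83])
3. DUP -> [-7, 2, -49, -83, -83]
4. SUB -> [-7, 2, -49, 0]
5. MUL -> [-7, 2, 0]
6. DUP -> [-7, 2, 0, 0]
7. ADD -> [-7, 2, 0]
8. SUB -> [-7, 2]
9. DROP -> [-7]
10. PUSH -33 -> [-7, -33]
11. DROP -> [-7]

[-7]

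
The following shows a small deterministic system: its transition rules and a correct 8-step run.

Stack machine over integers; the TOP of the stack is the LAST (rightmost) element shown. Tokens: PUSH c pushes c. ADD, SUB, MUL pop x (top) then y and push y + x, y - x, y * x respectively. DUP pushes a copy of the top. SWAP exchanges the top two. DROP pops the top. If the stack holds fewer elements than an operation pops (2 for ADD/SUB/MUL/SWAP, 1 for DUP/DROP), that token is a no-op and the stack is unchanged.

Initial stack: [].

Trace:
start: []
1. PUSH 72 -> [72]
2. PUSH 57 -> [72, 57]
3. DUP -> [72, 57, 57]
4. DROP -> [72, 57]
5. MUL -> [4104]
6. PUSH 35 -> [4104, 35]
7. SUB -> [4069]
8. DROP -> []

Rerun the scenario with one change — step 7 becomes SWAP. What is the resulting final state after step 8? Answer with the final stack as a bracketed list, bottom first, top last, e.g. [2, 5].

[35]

(re-executing from step 7 with the substitution; state before step 7: [4104, 35])
7. SWAP -> [35, 4104]
8. DROP -> [35]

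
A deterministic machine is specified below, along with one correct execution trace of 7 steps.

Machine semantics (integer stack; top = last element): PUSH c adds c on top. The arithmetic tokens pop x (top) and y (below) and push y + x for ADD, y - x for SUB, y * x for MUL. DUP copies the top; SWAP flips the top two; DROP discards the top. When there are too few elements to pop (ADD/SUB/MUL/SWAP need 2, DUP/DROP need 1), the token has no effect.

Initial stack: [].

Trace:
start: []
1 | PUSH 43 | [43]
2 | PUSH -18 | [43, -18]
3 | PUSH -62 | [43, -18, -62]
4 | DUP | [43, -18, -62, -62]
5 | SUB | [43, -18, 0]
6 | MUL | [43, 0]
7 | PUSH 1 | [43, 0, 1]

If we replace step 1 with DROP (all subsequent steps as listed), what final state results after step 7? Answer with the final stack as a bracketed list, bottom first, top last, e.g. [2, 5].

[0, 1]

(re-executing from step 1 with the substitution; state before step 1: [])
1 | DROP | []
2 | PUSH -18 | [-18]
3 | PUSH -62 | [-18, -62]
4 | DUP | [-18, -62, -62]
5 | SUB | [-18, 0]
6 | MUL | [0]
7 | PUSH 1 | [0, 1]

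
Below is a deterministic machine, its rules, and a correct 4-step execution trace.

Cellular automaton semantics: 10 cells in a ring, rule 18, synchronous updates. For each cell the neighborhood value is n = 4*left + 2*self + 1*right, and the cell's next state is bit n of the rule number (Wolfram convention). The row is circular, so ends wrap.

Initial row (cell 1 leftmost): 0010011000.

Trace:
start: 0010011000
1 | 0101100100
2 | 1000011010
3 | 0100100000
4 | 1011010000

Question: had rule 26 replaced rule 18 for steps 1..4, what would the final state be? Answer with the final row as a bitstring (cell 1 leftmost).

1100011010

(re-executing steps 1..4 under rule 26; state before step 1: 0010011000)
1 | 0101110100
2 | 1001000010
3 | 0110100100
4 | 1100011010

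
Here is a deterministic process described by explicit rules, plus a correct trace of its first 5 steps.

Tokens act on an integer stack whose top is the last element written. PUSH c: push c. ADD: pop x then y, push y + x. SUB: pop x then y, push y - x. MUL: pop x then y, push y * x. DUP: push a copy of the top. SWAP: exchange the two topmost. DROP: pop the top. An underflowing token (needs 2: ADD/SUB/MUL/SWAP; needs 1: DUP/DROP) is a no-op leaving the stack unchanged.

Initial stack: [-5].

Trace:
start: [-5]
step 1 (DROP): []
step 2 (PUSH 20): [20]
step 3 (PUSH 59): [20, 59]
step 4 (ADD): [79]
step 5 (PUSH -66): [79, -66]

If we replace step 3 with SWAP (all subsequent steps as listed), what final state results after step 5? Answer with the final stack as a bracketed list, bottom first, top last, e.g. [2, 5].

[20, -66]

(re-executing from step 3 with the substitution; state before step 3: [20])
step 3 (SWAP): [20]
step 4 (ADD): [20]
step 5 (PUSH -66): [20, -66]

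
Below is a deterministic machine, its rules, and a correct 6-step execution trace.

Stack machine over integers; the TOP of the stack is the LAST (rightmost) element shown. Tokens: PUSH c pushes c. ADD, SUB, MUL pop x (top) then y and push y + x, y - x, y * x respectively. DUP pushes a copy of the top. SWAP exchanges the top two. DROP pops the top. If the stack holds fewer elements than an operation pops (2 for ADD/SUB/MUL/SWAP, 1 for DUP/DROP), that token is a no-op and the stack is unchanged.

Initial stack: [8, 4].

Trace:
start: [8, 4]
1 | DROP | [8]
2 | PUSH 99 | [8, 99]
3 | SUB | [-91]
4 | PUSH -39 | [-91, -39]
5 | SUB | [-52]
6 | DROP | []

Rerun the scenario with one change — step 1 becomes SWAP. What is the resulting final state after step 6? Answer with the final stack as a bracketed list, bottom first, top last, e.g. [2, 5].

(re-executing from step 1 with the substitution; state before step 1: [8, 4])
1 | SWAP | [4, 8]
2 | PUSH 99 | [4, 8, 99]
3 | SUB | [4, -91]
4 | PUSH -39 | [4, -91, -39]
5 | SUB | [4, -52]
6 | DROP | [4]

[4]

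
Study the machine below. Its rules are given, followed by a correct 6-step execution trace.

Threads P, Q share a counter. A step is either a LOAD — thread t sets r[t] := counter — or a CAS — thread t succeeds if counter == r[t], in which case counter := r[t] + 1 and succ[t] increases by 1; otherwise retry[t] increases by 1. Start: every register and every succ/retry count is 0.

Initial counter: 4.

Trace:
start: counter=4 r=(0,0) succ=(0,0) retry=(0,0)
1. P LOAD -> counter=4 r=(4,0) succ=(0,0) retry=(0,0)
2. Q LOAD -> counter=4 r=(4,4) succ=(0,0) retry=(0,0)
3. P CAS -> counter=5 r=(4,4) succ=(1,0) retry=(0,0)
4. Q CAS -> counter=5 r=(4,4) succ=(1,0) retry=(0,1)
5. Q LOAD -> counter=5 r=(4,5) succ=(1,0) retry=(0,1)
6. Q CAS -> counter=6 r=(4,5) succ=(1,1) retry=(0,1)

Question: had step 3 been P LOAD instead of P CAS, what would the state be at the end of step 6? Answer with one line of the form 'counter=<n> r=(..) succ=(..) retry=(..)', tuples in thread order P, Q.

counter=6 r=(4,5) succ=(0,2) retry=(0,0)

(re-executing from step 3 with the substitution; state before step 3: counter=4 r=(4,4) succ=(0,0) retry=(0,0))
3. P LOAD -> counter=4 r=(4,4) succ=(0,0) retry=(0,0)
4. Q CAS -> counter=5 r=(4,4) succ=(0,1) retry=(0,0)
5. Q LOAD -> counter=5 r=(4,5) succ=(0,1) retry=(0,0)
6. Q CAS -> counter=6 r=(4,5) succ=(0,2) retry=(0,0)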